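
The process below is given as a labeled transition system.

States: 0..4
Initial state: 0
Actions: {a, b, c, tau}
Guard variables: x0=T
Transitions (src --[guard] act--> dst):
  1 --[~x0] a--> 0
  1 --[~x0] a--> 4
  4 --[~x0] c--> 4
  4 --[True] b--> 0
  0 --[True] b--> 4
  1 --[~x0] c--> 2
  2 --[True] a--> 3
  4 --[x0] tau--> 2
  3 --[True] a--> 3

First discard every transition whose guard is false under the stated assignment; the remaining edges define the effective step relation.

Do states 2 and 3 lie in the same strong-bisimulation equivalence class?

Answer: BISIMILAR

Analysis:
Refine partition for ~:
  round 0: {{0,1,2,3,4}}
  round 1: {{0},{1},{2,3},{4}}
stable after 2 split(s): 4 block(s)
2∈{2,3}, 3∈{2,3}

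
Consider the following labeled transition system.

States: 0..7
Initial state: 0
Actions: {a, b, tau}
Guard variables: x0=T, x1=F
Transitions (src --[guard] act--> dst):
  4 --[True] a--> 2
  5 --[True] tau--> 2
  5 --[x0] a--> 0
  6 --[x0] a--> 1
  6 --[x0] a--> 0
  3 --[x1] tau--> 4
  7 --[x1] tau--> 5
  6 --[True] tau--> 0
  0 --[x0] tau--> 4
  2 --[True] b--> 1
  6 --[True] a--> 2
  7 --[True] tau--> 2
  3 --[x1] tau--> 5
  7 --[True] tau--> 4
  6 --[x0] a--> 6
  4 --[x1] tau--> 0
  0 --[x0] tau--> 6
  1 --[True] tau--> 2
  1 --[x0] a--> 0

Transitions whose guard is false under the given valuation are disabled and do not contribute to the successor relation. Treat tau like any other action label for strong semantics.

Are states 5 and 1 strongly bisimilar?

Refine partition for ~:
  round 0: {{0,1,2,3,4,5,6,7}}
  round 1: {{0,7},{1,5,6},{2},{3},{4}}
  round 2: {{0},{1,5},{2},{3},{4},{6},{7}}
Fixed point at round 3; 7 class(es).
class of 5: {1,5}; class of 1: {1,5}

Answer: BISIMILAR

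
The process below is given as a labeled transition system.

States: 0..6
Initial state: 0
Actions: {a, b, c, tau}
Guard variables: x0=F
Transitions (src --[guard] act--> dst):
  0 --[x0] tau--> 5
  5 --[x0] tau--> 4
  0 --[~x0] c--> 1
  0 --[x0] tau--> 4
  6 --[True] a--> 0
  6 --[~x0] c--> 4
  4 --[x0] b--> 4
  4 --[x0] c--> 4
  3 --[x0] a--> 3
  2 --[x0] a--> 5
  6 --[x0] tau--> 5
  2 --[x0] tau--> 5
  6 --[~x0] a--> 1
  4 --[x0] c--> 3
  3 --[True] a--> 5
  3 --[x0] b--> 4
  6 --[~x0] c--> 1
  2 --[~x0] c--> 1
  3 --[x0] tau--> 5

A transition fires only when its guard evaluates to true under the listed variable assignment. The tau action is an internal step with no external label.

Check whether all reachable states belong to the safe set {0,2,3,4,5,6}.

Safe = {0,2,3,4,5,6}
Reachable = {0,1}
  0: ✓
  1: VIOLATES
counterexample path to 1: c

Answer: INVARIANT VIOLATED at state 1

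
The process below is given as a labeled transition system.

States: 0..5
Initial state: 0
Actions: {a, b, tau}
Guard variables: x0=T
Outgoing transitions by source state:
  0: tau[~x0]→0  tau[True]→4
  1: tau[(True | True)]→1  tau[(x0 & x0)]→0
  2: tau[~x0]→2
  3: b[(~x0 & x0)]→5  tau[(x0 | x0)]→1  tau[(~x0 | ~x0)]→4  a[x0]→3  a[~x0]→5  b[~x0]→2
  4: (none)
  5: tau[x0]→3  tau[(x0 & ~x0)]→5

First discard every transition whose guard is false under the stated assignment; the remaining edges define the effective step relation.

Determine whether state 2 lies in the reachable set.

Answer: UNREACHABLE

Working:
6 transition(s) survive guard evaluation.
L0 = {0}
L1 = {4}  cumulative {0,4}
Reachable = {0,4}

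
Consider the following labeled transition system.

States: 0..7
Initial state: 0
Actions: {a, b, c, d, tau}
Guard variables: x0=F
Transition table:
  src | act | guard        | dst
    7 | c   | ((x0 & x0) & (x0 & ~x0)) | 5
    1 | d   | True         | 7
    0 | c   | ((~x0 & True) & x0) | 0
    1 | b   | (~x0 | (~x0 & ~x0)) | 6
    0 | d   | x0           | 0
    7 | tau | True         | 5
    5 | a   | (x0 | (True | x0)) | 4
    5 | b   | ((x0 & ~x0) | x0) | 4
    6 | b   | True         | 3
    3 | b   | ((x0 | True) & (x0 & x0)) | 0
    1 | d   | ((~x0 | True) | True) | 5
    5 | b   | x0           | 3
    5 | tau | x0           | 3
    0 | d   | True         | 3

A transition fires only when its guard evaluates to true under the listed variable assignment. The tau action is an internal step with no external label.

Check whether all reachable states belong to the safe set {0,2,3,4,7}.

Safe = {0,2,3,4,7}
R = {0,3}
  0: safe
  3: safe

Answer: INVARIANT HOLDS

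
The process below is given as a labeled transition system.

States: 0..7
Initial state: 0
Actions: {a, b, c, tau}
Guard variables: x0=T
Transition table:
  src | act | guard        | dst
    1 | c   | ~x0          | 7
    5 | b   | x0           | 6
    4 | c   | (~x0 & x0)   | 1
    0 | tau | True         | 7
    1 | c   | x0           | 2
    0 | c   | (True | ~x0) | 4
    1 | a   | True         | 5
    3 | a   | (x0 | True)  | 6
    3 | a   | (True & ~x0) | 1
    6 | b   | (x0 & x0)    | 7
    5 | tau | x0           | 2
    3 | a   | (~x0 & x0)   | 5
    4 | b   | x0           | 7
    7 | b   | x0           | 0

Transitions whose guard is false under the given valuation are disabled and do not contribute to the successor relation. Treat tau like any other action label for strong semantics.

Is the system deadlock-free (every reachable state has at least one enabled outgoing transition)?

Answer: DEADLOCK-FREE

Working:
Reachable = {0,4,7}
  0: c→4  tau→7  [2 exit(s)]
  4: b→7  [1 exit(s)]
  7: b→0  [1 exit(s)]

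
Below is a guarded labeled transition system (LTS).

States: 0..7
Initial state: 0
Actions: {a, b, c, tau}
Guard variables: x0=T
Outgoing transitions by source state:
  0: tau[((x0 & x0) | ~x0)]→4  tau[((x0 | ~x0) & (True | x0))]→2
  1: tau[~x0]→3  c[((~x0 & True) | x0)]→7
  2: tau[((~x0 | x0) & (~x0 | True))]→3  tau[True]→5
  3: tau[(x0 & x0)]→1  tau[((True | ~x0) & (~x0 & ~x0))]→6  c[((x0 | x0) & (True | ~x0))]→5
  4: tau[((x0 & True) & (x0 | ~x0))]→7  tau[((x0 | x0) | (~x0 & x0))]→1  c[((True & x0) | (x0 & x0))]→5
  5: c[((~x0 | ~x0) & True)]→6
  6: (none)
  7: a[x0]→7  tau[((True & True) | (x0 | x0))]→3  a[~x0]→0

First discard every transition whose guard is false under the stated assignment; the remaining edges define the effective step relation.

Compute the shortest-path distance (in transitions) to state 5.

Answer: 2

Trace:
Layered search for 5:
  depth 0: {0}
  depth 1: {2,4}
  depth 2: {1,3,5,7}
first hit 5 at d=2 via tau·tau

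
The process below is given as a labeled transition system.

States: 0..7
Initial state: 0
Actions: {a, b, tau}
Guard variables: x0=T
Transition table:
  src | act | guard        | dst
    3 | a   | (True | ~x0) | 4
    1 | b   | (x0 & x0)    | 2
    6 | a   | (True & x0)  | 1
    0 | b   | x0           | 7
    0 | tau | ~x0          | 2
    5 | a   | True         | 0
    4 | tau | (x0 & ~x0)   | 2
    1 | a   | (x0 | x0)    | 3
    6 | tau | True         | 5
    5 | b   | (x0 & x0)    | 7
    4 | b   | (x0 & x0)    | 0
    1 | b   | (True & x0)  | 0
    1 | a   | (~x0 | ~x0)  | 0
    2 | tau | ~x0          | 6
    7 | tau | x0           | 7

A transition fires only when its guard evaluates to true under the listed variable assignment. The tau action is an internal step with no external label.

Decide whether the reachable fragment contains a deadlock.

Answer: DEADLOCK-FREE

Trace:
R = {0,7}
  0: b→7  [deg 1]
  7: tau→7  [deg 1]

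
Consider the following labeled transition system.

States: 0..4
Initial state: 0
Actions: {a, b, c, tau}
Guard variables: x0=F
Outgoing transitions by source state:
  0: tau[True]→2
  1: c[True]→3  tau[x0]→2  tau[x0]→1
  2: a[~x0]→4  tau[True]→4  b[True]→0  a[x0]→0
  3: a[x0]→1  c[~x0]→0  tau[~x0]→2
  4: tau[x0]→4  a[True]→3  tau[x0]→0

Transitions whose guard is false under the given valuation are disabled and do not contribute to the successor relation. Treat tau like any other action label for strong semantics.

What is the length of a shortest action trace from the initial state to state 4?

Answer: 2

Analysis:
Breadth-first toward 4:
  Layer 0: {0}
  Layer 1: {2}
  Layer 2: {4}
depth(4)=2, e.g. tau·a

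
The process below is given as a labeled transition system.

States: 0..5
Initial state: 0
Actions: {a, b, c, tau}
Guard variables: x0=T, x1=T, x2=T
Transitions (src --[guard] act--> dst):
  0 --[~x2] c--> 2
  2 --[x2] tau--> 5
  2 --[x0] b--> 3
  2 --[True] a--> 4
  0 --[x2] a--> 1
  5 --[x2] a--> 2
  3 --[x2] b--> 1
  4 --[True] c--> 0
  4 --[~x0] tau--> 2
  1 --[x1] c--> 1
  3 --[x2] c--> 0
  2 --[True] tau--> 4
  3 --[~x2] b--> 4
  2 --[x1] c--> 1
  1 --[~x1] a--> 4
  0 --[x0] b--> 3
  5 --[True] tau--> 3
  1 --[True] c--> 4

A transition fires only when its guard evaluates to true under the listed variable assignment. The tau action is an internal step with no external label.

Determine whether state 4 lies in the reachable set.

Answer: REACHABLE

Working:
Guard filter leaves 14 enabled edge(s).
L0 = {0}
L1 = {1,3}  now seen {0,1,3}
L2 = {4}  now seen {0,1,3,4}
Reachable = {0,1,3,4}
trace reaching 4: a·c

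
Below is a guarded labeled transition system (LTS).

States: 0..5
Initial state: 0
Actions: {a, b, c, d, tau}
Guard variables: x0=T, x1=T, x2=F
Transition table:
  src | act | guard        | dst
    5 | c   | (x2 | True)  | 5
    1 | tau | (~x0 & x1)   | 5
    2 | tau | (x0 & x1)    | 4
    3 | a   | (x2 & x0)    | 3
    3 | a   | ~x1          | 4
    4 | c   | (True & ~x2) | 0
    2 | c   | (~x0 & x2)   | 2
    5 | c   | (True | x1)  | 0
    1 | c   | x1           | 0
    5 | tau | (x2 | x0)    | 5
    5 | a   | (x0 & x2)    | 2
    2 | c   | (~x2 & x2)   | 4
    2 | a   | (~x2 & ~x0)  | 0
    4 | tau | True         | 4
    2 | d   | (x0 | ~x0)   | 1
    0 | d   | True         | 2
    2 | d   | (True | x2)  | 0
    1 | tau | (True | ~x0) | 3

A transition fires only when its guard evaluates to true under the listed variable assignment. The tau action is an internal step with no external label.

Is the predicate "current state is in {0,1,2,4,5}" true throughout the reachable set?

Answer: INVARIANT VIOLATED at state 3

Working:
Allowed set {0,1,2,4,5}
R = {0,1,2,3,4}
  0: ✓
  1: ✓
  2: ✓
  3: ✗ unsafe
  4: ✓
counterexample path to 3: d·d·tau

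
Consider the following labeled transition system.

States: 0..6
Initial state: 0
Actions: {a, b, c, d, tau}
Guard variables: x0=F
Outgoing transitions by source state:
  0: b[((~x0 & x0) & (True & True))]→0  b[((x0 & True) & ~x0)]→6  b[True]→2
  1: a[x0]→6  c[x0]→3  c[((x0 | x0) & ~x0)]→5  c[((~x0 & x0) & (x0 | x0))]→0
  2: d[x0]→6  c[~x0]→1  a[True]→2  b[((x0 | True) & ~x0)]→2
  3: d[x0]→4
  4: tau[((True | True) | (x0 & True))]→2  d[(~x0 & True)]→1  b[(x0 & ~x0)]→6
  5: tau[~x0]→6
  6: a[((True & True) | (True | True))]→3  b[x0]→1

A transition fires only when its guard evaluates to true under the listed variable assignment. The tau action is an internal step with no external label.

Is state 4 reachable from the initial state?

8 transition(s) survive guard evaluation.
depth 0: {0}
depth 1: {2}  cumulative {0,2}
depth 2: {1}  cumulative {0,1,2}
R = {0,1,2}

Answer: UNREACHABLE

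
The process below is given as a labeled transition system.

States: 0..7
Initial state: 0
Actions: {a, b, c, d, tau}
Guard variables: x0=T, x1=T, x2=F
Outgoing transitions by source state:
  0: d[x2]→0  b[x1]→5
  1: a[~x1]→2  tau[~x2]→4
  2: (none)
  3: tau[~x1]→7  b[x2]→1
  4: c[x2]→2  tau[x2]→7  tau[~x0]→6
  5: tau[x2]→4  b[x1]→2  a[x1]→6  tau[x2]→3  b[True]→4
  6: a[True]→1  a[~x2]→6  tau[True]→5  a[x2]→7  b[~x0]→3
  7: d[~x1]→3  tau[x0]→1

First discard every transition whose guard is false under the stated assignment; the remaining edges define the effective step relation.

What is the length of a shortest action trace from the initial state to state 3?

Answer: UNREACHABLE

Working:
BFS to 3:
  depth 0: {0}
  depth 1: {5}
  depth 2: {2,4,6}
  depth 3: {1}
3 never appears.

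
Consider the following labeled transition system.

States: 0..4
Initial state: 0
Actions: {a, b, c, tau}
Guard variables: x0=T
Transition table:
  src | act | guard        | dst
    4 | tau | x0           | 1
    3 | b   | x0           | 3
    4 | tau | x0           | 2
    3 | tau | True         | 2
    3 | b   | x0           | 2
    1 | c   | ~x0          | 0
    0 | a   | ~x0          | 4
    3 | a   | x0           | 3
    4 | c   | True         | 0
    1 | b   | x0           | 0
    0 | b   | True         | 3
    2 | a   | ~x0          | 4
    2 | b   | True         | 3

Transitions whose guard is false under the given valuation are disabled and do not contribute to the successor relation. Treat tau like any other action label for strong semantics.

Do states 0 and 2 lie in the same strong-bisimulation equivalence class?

Refine partition for ~:
  round 0: {{0,1,2,3,4}}
  round 1: {{0,1,2},{3},{4}}
  round 2: {{0,2},{1},{3},{4}}
Fixed point at round 3; 4 class(es).
class of 0: {0,2}; class of 2: {0,2}

Answer: BISIMILAR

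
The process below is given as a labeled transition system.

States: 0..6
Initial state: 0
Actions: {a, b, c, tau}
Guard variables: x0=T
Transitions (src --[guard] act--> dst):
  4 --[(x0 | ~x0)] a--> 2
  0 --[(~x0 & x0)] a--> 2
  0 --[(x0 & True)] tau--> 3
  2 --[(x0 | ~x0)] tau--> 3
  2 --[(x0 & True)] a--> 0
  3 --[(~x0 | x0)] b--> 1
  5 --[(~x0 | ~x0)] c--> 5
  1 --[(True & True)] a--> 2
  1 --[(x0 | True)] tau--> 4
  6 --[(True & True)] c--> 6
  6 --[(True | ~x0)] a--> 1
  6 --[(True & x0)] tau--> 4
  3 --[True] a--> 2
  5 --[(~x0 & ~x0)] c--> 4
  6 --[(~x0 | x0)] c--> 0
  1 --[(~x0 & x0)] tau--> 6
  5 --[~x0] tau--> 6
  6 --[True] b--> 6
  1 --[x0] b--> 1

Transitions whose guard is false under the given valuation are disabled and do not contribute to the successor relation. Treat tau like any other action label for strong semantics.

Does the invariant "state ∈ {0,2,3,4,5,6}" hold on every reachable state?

Safe = {0,2,3,4,5,6}
Reach set: {0,1,2,3,4}
  0: ok
  1: outside
  2: ok
  3: ok
  4: ok
counterexample path to 1: tau·b

Answer: INVARIANT VIOLATED at state 1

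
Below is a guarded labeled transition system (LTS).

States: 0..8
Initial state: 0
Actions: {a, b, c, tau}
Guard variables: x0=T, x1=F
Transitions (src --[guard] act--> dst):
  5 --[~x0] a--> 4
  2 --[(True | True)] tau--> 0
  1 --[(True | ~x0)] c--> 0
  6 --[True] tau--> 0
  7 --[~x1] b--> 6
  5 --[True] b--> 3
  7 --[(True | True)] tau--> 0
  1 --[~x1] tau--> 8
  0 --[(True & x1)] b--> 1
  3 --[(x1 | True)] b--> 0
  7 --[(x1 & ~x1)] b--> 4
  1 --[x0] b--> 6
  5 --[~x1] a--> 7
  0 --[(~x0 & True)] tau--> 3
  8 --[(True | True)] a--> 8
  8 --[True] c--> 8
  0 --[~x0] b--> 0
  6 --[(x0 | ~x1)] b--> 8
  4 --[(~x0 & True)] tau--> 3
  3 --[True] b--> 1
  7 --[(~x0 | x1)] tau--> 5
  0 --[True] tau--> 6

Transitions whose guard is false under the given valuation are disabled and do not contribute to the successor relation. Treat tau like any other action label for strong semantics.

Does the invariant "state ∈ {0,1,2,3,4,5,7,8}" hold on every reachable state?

Answer: INVARIANT VIOLATED at state 6

Working:
Safe = {0,1,2,3,4,5,7,8}
R = {0,6,8}
  0: ✓
  6: outside
  8: ✓
reach 6 via tau — violates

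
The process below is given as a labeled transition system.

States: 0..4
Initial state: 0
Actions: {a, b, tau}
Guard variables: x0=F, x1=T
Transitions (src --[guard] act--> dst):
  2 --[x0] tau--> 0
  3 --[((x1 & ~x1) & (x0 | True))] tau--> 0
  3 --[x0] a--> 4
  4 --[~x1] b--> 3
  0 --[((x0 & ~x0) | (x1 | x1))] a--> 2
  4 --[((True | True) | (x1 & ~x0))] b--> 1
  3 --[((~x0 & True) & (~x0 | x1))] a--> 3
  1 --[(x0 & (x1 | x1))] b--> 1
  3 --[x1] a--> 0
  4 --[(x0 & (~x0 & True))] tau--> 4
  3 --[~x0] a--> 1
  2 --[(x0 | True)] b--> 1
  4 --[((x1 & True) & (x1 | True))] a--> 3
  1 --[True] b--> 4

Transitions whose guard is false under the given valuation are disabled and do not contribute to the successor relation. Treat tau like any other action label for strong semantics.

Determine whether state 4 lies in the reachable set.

Guard filter leaves 8 enabled edge(s).
L0 = {0}
L1 = {2}  cumulative {0,2}
L2 = {1}  cumulative {0,1,2}
L3 = {4}  cumulative {0,1,2,4}
L4 = {3}  cumulative {0,1,2,3,4}
R = {0,1,2,3,4}
trace reaching 4: a·b·b

Answer: REACHABLE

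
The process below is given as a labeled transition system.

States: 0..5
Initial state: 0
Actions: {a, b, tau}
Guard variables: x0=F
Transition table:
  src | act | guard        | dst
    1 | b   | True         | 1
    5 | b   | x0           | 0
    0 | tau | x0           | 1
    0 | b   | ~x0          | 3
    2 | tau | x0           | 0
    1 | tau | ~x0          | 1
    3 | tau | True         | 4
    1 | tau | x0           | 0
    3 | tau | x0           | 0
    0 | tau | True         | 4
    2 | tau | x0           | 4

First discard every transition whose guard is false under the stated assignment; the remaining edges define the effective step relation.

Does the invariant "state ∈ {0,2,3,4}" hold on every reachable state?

Allowed set {0,2,3,4}
Reach set: {0,3,4}
  0: ok
  3: ok
  4: ok

Answer: INVARIANT HOLDS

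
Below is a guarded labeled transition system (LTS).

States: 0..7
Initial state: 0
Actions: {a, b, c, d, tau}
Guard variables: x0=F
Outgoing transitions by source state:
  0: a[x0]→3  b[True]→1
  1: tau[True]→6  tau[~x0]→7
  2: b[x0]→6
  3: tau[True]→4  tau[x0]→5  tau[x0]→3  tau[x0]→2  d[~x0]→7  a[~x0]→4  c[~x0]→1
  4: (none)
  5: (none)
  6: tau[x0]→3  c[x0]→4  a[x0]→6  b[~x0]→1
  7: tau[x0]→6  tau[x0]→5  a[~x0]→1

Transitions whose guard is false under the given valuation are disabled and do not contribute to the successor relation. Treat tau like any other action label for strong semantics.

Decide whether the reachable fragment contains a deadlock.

Answer: DEADLOCK-FREE

Trace:
R = {0,1,6,7}
  0: b→1  [1 exit(s)]
  1: tau→6  tau→7  [2 exit(s)]
  6: b→1  [1 exit(s)]
  7: a→1  [1 exit(s)]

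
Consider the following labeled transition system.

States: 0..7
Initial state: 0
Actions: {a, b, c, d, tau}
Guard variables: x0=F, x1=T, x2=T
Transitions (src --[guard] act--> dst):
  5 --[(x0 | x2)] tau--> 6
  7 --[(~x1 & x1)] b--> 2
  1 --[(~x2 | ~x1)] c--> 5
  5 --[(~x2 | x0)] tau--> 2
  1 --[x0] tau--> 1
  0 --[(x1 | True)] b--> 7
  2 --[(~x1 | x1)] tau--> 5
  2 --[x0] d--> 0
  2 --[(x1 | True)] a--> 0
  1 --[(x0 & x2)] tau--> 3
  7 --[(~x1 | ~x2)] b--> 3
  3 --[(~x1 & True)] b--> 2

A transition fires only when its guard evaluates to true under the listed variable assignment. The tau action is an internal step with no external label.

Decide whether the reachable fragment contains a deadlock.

Reachable = {0,7}
  0: b→7  [1 out]
  7: ∅  [STUCK]
trace reaching 7: b

Answer: DEADLOCK at state 7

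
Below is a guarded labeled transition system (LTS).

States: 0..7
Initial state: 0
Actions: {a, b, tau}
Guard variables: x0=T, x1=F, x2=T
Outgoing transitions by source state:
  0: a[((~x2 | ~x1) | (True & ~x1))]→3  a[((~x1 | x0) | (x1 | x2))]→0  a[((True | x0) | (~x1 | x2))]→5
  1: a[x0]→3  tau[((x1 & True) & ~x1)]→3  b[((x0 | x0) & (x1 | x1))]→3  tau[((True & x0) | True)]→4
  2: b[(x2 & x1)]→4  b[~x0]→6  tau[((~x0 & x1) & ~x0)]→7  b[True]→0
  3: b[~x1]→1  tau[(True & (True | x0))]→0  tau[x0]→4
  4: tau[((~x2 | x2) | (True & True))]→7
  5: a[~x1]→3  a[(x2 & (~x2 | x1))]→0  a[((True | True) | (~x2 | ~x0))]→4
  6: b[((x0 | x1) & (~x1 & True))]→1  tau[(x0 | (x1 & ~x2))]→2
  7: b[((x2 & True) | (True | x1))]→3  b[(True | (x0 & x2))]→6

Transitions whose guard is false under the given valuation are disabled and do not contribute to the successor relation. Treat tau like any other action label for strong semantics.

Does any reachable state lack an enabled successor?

Answer: DEADLOCK-FREE

Analysis:
Reachable = {0,1,2,3,4,5,6,7}
  0: a→0  a→3  a→5  [3 exit(s)]
  1: a→3  tau→4  [2 exit(s)]
  2: b→0  [1 exit(s)]
  3: b→1  tau→0  tau→4  [3 exit(s)]
  4: tau→7  [1 exit(s)]
  5: a→3  a→4  [2 exit(s)]
  6: b→1  tau→2  [2 exit(s)]
  7: b→3  b→6  [2 exit(s)]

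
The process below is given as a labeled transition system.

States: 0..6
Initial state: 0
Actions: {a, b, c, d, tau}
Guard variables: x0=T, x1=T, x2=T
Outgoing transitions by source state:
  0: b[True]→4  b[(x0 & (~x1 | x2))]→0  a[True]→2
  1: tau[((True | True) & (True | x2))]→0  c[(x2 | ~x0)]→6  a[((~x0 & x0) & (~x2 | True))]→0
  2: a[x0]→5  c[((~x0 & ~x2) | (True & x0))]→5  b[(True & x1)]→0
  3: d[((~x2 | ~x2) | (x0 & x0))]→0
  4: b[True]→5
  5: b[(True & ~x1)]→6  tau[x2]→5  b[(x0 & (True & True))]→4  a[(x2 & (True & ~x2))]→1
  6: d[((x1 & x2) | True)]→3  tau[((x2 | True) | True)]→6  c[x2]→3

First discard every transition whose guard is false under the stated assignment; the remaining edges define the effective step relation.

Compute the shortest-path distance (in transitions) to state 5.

Answer: 2

Trace:
BFS to 5:
  Layer 0: {0}
  Layer 1: {2,4}
  Layer 2: {5}
5 enters at depth 2; path a·a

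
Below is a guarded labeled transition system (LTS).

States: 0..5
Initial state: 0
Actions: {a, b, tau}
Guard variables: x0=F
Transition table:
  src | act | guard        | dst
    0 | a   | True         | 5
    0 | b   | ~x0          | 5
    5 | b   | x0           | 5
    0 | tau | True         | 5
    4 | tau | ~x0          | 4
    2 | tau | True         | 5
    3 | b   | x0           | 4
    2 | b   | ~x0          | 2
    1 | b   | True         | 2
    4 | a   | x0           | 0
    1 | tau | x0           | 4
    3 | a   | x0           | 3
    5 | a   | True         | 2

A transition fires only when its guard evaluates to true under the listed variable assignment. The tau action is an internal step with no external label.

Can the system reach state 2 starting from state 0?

Answer: REACHABLE

Working:
Guard filter leaves 8 enabled edge(s).
Layer 0: {0}
Layer 1: {5}  now seen {0,5}
Layer 2: {2}  now seen {0,2,5}
R = {0,2,5}
witness 2: a·a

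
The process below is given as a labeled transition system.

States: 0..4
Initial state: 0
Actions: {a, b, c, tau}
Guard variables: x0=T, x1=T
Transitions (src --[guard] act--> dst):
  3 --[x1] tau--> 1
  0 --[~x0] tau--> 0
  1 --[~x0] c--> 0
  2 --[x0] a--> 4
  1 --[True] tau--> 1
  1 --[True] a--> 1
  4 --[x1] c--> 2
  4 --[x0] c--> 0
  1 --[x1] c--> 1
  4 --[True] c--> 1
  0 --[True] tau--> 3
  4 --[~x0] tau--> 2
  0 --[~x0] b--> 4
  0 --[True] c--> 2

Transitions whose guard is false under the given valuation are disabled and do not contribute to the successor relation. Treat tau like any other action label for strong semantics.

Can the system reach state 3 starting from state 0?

10 transition(s) survive guard evaluation.
L0 = {0}
L1 = {2,3}  total {0,2,3}
L2 = {1,4}  total {0,1,2,3,4}
R = {0,1,2,3,4}
witness 3: tau

Answer: REACHABLE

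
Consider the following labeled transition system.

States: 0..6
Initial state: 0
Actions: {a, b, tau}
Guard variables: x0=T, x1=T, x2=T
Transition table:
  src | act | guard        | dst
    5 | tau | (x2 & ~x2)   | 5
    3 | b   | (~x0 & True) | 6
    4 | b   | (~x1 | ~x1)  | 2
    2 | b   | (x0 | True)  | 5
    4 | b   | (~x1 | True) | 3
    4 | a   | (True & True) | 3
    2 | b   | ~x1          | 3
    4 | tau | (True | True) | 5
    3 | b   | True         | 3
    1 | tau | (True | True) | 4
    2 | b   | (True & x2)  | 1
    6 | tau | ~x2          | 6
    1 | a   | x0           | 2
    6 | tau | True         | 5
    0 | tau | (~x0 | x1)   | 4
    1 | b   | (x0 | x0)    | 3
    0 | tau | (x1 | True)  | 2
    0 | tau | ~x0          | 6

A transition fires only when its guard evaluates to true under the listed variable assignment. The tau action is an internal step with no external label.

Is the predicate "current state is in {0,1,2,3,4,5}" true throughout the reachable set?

Answer: INVARIANT HOLDS

Working:
Safe = {0,1,2,3,4,5}
Reach set: {0,1,2,3,4,5}
  0: safe
  1: safe
  2: safe
  3: safe
  4: safe
  5: safe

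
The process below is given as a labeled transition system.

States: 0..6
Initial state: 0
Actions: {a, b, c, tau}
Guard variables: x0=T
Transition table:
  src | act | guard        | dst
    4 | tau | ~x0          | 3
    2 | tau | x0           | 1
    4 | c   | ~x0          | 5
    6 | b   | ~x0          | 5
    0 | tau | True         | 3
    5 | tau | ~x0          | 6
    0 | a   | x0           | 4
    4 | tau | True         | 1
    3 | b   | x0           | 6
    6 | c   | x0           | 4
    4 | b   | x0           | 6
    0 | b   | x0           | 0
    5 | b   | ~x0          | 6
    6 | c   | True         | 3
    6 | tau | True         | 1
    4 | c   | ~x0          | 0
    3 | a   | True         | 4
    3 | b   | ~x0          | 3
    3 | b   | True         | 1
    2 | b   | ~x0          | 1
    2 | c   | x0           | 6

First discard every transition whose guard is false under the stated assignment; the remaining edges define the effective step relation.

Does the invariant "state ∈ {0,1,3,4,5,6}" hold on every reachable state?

Safe = {0,1,3,4,5,6}
Reach set: {0,1,3,4,6}
  0: ok
  1: ok
  3: ok
  4: ok
  6: ok

Answer: INVARIANT HOLDS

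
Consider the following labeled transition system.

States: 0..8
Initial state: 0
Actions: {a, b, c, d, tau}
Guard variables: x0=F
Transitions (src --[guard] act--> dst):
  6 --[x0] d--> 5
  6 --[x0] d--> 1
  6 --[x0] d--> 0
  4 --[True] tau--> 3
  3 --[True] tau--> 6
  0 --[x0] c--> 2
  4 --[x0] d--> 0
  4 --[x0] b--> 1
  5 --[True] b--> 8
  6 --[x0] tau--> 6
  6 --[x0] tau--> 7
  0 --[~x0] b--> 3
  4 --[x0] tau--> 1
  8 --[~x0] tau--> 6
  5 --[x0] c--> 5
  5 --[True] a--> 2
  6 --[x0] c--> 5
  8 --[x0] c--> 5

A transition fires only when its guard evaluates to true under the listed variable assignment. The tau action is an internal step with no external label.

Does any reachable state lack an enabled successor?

Reachable = {0,3,6}
  0: b→3  [1 exit(s)]
  3: tau→6  [1 exit(s)]
  6: ∅  [no exit]
Path to 6: b·tau

Answer: DEADLOCK at state 6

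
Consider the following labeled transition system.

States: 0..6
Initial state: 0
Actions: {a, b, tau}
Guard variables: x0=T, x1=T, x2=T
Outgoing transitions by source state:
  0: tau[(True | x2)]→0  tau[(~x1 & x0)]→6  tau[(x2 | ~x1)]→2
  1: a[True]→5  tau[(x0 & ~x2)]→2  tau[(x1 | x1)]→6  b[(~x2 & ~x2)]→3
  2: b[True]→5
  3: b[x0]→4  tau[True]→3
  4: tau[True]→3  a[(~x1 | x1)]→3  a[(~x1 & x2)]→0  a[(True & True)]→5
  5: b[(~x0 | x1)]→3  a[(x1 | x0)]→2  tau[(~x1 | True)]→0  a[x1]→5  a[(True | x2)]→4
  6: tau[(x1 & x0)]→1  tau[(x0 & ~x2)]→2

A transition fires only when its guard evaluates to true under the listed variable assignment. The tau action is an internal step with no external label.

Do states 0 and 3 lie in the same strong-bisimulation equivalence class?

Refine partition for ~:
  round 0: {{0,1,2,3,4,5,6}}
  round 1: {{0,6},{1,4},{2},{3},{5}}
  round 2: {{0},{1},{2},{3},{4},{5},{6}}
stable after 3 split(s): 7 block(s)
0∈{0}, 3∈{3}

Answer: NOT BISIMILAR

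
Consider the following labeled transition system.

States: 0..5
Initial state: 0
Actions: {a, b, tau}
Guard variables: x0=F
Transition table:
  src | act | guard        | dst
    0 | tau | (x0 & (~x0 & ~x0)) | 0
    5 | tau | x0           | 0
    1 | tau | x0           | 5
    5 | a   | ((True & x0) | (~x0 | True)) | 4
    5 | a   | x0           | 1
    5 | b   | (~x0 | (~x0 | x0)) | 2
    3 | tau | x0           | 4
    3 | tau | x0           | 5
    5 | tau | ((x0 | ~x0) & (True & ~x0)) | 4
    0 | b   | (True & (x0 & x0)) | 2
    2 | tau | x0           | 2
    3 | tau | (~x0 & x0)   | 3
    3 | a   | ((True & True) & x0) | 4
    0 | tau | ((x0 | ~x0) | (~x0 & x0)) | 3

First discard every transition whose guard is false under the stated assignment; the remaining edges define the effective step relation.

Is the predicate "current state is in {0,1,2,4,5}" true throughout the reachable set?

Answer: INVARIANT VIOLATED at state 3

Analysis:
Allowed set {0,1,2,4,5}
Reach set: {0,3}
  0: ✓
  3: outside
witness against invariant: tau → 3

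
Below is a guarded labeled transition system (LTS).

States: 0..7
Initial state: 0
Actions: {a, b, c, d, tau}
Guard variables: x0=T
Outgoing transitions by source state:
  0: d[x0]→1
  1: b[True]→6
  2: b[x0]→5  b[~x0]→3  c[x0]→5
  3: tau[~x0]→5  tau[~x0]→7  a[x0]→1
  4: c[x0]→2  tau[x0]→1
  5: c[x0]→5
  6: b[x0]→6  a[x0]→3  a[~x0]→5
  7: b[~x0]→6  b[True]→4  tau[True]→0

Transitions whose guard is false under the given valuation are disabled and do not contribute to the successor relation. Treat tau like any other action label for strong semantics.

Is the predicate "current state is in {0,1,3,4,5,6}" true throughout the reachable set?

Answer: INVARIANT HOLDS

Trace:
Inv-set: {0,1,3,4,5,6}
Reachable = {0,1,3,6}
  0: ✓
  1: ✓
  3: ✓
  6: ✓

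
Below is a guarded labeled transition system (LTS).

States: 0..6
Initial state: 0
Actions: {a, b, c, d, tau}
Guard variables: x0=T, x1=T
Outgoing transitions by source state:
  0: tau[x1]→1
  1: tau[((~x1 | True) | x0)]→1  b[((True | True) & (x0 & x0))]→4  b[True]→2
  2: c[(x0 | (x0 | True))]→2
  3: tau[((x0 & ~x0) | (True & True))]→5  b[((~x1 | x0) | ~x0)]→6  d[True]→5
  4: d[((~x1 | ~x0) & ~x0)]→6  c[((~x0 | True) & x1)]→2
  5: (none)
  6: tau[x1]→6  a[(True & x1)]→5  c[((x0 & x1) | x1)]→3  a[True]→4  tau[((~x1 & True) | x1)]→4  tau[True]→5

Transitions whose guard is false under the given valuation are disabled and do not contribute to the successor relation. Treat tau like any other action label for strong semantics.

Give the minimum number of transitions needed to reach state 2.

Layered search for 2:
  L0 = {0}
  L1 = {1}
  L2 = {2,4}
first hit 2 at d=2 via tau·b

Answer: 2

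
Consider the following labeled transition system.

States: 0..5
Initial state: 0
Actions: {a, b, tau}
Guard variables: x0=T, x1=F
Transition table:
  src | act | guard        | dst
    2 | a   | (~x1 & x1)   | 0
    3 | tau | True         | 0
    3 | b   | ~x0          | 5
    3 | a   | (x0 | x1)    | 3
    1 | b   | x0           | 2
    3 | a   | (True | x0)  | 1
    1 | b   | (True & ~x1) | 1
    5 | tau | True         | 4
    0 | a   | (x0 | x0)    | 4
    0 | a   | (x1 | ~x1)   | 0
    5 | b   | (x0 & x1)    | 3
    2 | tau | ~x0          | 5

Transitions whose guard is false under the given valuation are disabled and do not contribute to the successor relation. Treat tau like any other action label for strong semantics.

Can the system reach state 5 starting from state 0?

Answer: UNREACHABLE

Working:
After dropping false guards: 8 live edges.
depth 0: {0}
depth 1: {4}  cumulative {0,4}
Reachable = {0,4}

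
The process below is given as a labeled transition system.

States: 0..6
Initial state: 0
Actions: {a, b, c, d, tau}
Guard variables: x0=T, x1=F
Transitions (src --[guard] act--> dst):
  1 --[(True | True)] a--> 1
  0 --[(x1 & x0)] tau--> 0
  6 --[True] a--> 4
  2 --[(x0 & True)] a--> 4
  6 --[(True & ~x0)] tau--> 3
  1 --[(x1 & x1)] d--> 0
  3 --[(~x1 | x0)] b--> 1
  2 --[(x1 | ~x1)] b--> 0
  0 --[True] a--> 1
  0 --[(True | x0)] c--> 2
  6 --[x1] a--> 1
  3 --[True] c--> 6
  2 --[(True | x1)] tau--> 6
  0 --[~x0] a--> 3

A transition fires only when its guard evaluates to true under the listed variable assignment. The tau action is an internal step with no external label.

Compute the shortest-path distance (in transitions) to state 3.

Answer: UNREACHABLE

Working:
Layered search for 3:
  Layer 0: {0}
  Layer 1: {1,2}
  Layer 2: {4,6}
3 never appears.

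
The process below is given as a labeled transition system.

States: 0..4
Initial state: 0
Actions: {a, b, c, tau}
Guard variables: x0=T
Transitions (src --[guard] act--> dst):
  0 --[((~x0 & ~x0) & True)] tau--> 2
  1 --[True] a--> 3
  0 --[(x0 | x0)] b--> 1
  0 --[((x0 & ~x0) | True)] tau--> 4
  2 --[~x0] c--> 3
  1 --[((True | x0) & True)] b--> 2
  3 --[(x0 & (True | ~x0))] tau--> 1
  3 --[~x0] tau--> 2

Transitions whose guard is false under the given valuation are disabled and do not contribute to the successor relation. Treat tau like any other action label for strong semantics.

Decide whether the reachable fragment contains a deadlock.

R = {0,1,2,3,4}
  0: b→1  tau→4  [deg 2]
  1: a→3  b→2  [deg 2]
  2: ∅  [no exit]
  3: tau→1  [deg 1]
  4: ∅  [no exit]
trace reaching 2: b·b

Answer: DEADLOCK at state 2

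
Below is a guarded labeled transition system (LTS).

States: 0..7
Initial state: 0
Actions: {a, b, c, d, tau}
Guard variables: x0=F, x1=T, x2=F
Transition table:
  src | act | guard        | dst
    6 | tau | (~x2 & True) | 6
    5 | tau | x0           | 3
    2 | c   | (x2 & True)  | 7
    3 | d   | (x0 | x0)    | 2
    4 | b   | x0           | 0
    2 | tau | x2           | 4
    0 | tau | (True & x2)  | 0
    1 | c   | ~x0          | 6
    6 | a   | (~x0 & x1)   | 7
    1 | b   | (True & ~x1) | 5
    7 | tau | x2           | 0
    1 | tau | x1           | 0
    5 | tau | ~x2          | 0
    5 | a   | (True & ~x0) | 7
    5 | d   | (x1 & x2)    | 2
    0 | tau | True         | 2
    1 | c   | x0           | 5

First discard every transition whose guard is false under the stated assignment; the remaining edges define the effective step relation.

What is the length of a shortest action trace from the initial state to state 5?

Answer: UNREACHABLE

Trace:
Breadth-first toward 5:
  depth 0: {0}
  depth 1: {2}
5 never appears.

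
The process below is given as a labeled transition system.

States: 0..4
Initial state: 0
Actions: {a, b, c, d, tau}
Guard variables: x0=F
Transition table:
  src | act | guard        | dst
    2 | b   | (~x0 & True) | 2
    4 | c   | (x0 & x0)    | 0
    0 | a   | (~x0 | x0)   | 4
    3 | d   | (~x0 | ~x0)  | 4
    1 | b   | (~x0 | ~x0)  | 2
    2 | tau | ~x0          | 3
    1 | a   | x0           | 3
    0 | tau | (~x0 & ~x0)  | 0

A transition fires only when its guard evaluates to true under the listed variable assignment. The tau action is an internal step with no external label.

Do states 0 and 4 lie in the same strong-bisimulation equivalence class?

Refine partition for ~:
  P[0] = {{0,1,2,3,4}}
  P[1] = {{0},{1},{2},{3},{4}}
Fixed point at round 2; 5 class(es).
0∈{0}, 4∈{4}

Answer: NOT BISIMILAR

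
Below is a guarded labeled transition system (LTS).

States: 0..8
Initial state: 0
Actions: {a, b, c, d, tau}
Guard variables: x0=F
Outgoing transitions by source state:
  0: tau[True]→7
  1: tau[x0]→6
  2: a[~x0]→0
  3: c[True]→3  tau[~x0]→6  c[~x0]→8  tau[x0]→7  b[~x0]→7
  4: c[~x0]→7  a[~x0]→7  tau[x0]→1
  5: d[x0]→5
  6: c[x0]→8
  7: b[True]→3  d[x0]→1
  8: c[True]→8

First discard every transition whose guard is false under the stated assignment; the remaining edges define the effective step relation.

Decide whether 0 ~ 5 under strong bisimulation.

Answer: NOT BISIMILAR

Analysis:
Refine partition for ~:
  P[0] = {{0,1,2,3,4,5,6,7,8}}
  P[1] = {{0},{1,5,6},{2},{3},{4},{7},{8}}
Fixed point at round 2; 7 class(es).
[0]={0}  [5]={1,5,6}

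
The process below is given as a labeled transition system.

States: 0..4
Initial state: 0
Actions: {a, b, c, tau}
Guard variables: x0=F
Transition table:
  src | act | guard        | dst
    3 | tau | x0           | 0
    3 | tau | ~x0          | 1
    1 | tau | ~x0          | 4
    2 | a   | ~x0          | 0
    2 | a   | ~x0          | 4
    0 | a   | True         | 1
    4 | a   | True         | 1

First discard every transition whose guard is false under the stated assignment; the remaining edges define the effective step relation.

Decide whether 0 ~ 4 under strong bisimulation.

Compute ~ classes (split until stable):
  π0 = {{0,1,2,3,4}}
  π1 = {{0,2,4},{1,3}}
  π2 = {{0,4},{1},{2},{3}}
4 equivalence class(es) (converged in 3)
class of 0: {0,4}; class of 4: {0,4}

Answer: BISIMILAR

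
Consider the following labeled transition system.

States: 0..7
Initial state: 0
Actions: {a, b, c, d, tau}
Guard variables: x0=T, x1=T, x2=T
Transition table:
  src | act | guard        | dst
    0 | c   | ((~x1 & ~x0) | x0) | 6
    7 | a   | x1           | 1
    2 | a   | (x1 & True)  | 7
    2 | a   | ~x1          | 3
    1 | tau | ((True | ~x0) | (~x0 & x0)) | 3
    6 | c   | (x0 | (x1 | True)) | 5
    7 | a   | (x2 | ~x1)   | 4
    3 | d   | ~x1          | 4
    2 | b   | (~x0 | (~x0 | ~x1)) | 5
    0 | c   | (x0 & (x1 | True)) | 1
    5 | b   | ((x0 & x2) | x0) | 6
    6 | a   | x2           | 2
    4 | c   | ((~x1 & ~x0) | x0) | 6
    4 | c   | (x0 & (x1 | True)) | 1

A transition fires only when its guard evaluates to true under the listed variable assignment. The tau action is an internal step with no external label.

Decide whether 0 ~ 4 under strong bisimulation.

Compute ~ classes (split until stable):
  round 0: {{0,1,2,3,4,5,6,7}}
  round 1: {{0,4},{1},{2,7},{3},{5},{6}}
  round 2: {{0,4},{1},{2},{3},{5},{6},{7}}
Fixed point at round 3; 7 class(es).
class of 0: {0,4}; class of 4: {0,4}

Answer: BISIMILAR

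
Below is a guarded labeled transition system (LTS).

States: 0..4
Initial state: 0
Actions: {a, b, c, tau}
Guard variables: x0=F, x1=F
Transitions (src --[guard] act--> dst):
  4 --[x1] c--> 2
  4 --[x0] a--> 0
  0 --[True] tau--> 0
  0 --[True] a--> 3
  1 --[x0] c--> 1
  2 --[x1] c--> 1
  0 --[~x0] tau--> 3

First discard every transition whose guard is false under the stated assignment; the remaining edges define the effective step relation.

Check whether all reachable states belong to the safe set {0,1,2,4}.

Answer: INVARIANT VIOLATED at state 3

Analysis:
Allowed set {0,1,2,4}
Reach set: {0,3}
  0: ✓
  3: ✗ unsafe
witness against invariant: tau → 3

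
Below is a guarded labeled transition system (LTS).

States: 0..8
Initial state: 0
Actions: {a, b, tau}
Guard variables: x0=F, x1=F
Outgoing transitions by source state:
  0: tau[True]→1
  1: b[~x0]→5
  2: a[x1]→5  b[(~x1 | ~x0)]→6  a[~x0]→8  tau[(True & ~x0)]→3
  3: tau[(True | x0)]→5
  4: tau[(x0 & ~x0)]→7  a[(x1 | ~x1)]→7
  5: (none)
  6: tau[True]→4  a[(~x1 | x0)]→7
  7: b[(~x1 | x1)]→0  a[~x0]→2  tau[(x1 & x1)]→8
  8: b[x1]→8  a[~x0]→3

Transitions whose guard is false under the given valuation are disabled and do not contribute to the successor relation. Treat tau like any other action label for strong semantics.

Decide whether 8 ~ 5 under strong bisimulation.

Answer: NOT BISIMILAR

Analysis:
Compute ~ classes (split until stable):
  P[0] = {{0,1,2,3,4,5,6,7,8}}
  P[1] = {{0,3},{1},{2},{4,8},{5},{6},{7}}
  P[2] = {{0},{1},{2},{3},{4},{5},{6},{7},{8}}
9 equivalence class(es) (converged in 3)
[8]={8}  [5]={5}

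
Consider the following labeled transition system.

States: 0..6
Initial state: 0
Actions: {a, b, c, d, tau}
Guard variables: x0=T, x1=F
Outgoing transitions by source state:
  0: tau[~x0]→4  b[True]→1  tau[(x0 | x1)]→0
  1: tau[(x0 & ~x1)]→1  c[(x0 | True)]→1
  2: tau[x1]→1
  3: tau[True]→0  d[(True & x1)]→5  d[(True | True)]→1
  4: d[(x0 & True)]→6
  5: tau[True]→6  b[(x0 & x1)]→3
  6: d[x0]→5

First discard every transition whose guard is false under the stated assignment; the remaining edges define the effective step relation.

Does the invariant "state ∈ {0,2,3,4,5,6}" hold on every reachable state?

Answer: INVARIANT VIOLATED at state 1

Working:
Inv-set: {0,2,3,4,5,6}
Reachable = {0,1}
  0: ✓
  1: ✗ unsafe
reach 1 via b — violates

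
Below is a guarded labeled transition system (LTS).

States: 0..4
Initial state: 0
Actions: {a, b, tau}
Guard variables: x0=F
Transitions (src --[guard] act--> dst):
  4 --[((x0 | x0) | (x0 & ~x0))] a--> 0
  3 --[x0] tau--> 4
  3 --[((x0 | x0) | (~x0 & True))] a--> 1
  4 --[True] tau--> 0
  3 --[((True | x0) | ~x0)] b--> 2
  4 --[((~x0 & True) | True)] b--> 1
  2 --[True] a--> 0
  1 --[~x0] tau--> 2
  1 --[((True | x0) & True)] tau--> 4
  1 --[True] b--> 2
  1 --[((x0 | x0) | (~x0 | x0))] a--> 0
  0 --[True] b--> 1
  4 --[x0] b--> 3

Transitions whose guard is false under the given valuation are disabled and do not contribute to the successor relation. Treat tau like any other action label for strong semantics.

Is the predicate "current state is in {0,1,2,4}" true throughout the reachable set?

Inv-set: {0,1,2,4}
R = {0,1,2,4}
  0: ✓
  1: ✓
  2: ✓
  4: ✓

Answer: INVARIANT HOLDS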